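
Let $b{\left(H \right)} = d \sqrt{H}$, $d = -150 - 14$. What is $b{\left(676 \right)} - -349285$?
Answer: $345021$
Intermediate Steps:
$d = -164$ ($d = -150 - 14 = -164$)
$b{\left(H \right)} = - 164 \sqrt{H}$
$b{\left(676 \right)} - -349285 = - 164 \sqrt{676} - -349285 = \left(-164\right) 26 + 349285 = -4264 + 349285 = 345021$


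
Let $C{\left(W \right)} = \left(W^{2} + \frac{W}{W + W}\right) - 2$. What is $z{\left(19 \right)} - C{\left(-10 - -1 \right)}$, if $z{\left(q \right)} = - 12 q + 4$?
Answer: $- \frac{607}{2} \approx -303.5$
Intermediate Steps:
$z{\left(q \right)} = 4 - 12 q$
$C{\left(W \right)} = - \frac{3}{2} + W^{2}$ ($C{\left(W \right)} = \left(W^{2} + \frac{W}{2 W}\right) - 2 = \left(W^{2} + \frac{1}{2 W} W\right) - 2 = \left(W^{2} + \frac{1}{2}\right) - 2 = \left(\frac{1}{2} + W^{2}\right) - 2 = - \frac{3}{2} + W^{2}$)
$z{\left(19 \right)} - C{\left(-10 - -1 \right)} = \left(4 - 228\right) - \left(- \frac{3}{2} + \left(-10 - -1\right)^{2}\right) = \left(4 - 228\right) - \left(- \frac{3}{2} + \left(-10 + 1\right)^{2}\right) = -224 - \left(- \frac{3}{2} + \left(-9\right)^{2}\right) = -224 - \left(- \frac{3}{2} + 81\right) = -224 - \frac{159}{2} = - \frac{607}{2}$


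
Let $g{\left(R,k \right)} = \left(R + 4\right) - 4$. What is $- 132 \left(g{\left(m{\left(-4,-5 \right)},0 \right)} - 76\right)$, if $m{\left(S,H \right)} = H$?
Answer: $10692$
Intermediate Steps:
$g{\left(R,k \right)} = R$ ($g{\left(R,k \right)} = \left(4 + R\right) - 4 = R$)
$- 132 \left(g{\left(m{\left(-4,-5 \right)},0 \right)} - 76\right) = - 132 \left(-5 - 76\right) = \left(-132\right) \left(-81\right) = 10692$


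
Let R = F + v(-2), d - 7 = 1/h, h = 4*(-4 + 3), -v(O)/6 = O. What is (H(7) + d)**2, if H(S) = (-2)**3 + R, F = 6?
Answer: 4489/16 ≈ 280.56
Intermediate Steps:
v(O) = -6*O
h = -4 (h = 4*(-1) = -4)
d = 27/4 (d = 7 + 1/(-4) = 7 - 1/4 = 27/4 ≈ 6.7500)
R = 18 (R = 6 - 6*(-2) = 6 + 12 = 18)
H(S) = 10 (H(S) = (-2)**3 + 18 = -8 + 18 = 10)
(H(7) + d)**2 = (10 + 27/4)**2 = (67/4)**2 = 4489/16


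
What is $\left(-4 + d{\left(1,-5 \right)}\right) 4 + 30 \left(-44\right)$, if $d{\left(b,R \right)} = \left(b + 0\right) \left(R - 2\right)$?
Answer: $-1364$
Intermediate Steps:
$d{\left(b,R \right)} = b \left(-2 + R\right)$
$\left(-4 + d{\left(1,-5 \right)}\right) 4 + 30 \left(-44\right) = \left(-4 + 1 \left(-2 - 5\right)\right) 4 + 30 \left(-44\right) = \left(-4 + 1 \left(-7\right)\right) 4 - 1320 = \left(-4 - 7\right) 4 - 1320 = \left(-11\right) 4 - 1320 = -44 - 1320 = -1364$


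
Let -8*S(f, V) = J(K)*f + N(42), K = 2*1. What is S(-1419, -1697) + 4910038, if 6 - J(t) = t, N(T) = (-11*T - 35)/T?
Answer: 235715951/48 ≈ 4.9108e+6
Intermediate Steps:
K = 2
N(T) = (-35 - 11*T)/T
J(t) = 6 - t
S(f, V) = 71/48 - f/2 (S(f, V) = -((6 - 1*2)*f + (-11 - 35/42))/8 = -((6 - 2)*f + (-11 - 35*1/42))/8 = -(4*f + (-11 - ⅚))/8 = -(4*f - 71/6)/8 = -(-71/6 + 4*f)/8 = 71/48 - f/2)
S(-1419, -1697) + 4910038 = (71/48 - ½*(-1419)) + 4910038 = (71/48 + 1419/2) + 4910038 = 34127/48 + 4910038 = 235715951/48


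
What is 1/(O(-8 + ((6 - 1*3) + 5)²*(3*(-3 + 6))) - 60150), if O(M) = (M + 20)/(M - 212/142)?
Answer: -2873/172807968 ≈ -1.6625e-5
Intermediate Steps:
O(M) = (20 + M)/(-106/71 + M) (O(M) = (20 + M)/(M - 212*1/142) = (20 + M)/(M - 106/71) = (20 + M)/(-106/71 + M))
1/(O(-8 + ((6 - 1*3) + 5)²*(3*(-3 + 6))) - 60150) = 1/(71*(20 + (-8 + ((6 - 1*3) + 5)²*(3*(-3 + 6))))/(-106 + 71*(-8 + ((6 - 1*3) + 5)²*(3*(-3 + 6)))) - 60150) = 1/(71*(20 + (-8 + ((6 - 3) + 5)²*(3*3)))/(-106 + 71*(-8 + ((6 - 3) + 5)²*(3*3))) - 60150) = 1/(71*(20 + (-8 + (3 + 5)²*9))/(-106 + 71*(-8 + (3 + 5)²*9)) - 60150) = 1/(71*(20 + (-8 + 8²*9))/(-106 + 71*(-8 + 8²*9)) - 60150) = 1/(71*(20 + (-8 + 64*9))/(-106 + 71*(-8 + 64*9)) - 60150) = 1/(71*(20 + (-8 + 576))/(-106 + 71*(-8 + 576)) - 60150) = 1/(71*(20 + 568)/(-106 + 71*568) - 60150) = 1/(71*588/(-106 + 40328) - 60150) = 1/(71*588/40222 - 60150) = 1/(71*(1/40222)*588 - 60150) = 1/(2982/2873 - 60150) = 1/(-172807968/2873) = -2873/172807968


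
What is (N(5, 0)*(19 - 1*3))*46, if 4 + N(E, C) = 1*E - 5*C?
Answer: 736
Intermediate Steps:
N(E, C) = -4 + E - 5*C (N(E, C) = -4 + (1*E - 5*C) = -4 + (E - 5*C) = -4 + E - 5*C)
(N(5, 0)*(19 - 1*3))*46 = ((-4 + 5 - 5*0)*(19 - 1*3))*46 = ((-4 + 5 + 0)*(19 - 3))*46 = (1*16)*46 = 16*46 = 736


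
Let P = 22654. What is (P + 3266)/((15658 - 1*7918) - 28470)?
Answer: -864/691 ≈ -1.2504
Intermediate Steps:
(P + 3266)/((15658 - 1*7918) - 28470) = (22654 + 3266)/((15658 - 1*7918) - 28470) = 25920/((15658 - 7918) - 28470) = 25920/(7740 - 28470) = 25920/(-20730) = 25920*(-1/20730) = -864/691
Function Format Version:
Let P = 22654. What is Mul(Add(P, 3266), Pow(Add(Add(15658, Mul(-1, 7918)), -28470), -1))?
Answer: Rational(-864, 691) ≈ -1.2504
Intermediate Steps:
Mul(Add(P, 3266), Pow(Add(Add(15658, Mul(-1, 7918)), -28470), -1)) = Mul(Add(22654, 3266), Pow(Add(Add(15658, Mul(-1, 7918)), -28470), -1)) = Mul(25920, Pow(Add(Add(15658, -7918), -28470), -1)) = Mul(25920, Pow(Add(7740, -28470), -1)) = Mul(25920, Pow(-20730, -1)) = Mul(25920, Rational(-1, 20730)) = Rational(-864, 691)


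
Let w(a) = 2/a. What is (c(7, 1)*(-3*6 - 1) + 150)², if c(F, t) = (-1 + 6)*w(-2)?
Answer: 60025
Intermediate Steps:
c(F, t) = -5 (c(F, t) = (-1 + 6)*(2/(-2)) = 5*(2*(-½)) = 5*(-1) = -5)
(c(7, 1)*(-3*6 - 1) + 150)² = (-5*(-3*6 - 1) + 150)² = (-5*(-18 - 1) + 150)² = (-5*(-19) + 150)² = (95 + 150)² = 245² = 60025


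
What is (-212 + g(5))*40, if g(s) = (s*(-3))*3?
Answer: -10280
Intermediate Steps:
g(s) = -9*s (g(s) = -3*s*3 = -9*s)
(-212 + g(5))*40 = (-212 - 9*5)*40 = (-212 - 45)*40 = -257*40 = -10280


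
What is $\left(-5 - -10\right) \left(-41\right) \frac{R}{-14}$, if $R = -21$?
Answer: $- \frac{615}{2} \approx -307.5$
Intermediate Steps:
$\left(-5 - -10\right) \left(-41\right) \frac{R}{-14} = \left(-5 - -10\right) \left(-41\right) \left(- \frac{21}{-14}\right) = \left(-5 + 10\right) \left(-41\right) \left(\left(-21\right) \left(- \frac{1}{14}\right)\right) = 5 \left(-41\right) \frac{3}{2} = \left(-205\right) \frac{3}{2} = - \frac{615}{2}$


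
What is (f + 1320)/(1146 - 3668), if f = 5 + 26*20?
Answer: -1845/2522 ≈ -0.73156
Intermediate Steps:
f = 525 (f = 5 + 520 = 525)
(f + 1320)/(1146 - 3668) = (525 + 1320)/(1146 - 3668) = 1845/(-2522) = 1845*(-1/2522) = -1845/2522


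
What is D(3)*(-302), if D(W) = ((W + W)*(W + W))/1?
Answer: -10872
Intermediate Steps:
D(W) = 4*W² (D(W) = ((2*W)*(2*W))*1 = (4*W²)*1 = 4*W²)
D(3)*(-302) = (4*3²)*(-302) = (4*9)*(-302) = 36*(-302) = -10872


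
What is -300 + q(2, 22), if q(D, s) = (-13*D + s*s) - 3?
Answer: 155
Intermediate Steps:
q(D, s) = -3 + s**2 - 13*D (q(D, s) = (-13*D + s**2) - 3 = (s**2 - 13*D) - 3 = -3 + s**2 - 13*D)
-300 + q(2, 22) = -300 + (-3 + 22**2 - 13*2) = -300 + (-3 + 484 - 26) = -300 + 455 = 155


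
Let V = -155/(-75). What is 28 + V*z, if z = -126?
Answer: -1162/5 ≈ -232.40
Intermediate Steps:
V = 31/15 (V = -155*(-1/75) = 31/15 ≈ 2.0667)
28 + V*z = 28 + (31/15)*(-126) = 28 - 1302/5 = -1162/5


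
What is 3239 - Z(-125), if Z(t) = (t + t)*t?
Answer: -28011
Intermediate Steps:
Z(t) = 2*t² (Z(t) = (2*t)*t = 2*t²)
3239 - Z(-125) = 3239 - 2*(-125)² = 3239 - 2*15625 = 3239 - 1*31250 = 3239 - 31250 = -28011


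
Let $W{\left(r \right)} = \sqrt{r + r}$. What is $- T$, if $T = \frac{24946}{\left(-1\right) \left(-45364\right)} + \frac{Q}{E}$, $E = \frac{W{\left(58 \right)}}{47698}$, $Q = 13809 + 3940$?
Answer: $- \frac{12473}{22682} - \frac{423295901 \sqrt{29}}{29} \approx -7.8604 \cdot 10^{7}$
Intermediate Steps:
$W{\left(r \right)} = \sqrt{2} \sqrt{r}$ ($W{\left(r \right)} = \sqrt{2 r} = \sqrt{2} \sqrt{r}$)
$Q = 17749$
$E = \frac{\sqrt{29}}{23849}$ ($E = \frac{\sqrt{2} \sqrt{58}}{47698} = 2 \sqrt{29} \cdot \frac{1}{47698} = \frac{\sqrt{29}}{23849} \approx 0.0002258$)
$T = \frac{12473}{22682} + \frac{423295901 \sqrt{29}}{29}$ ($T = \frac{24946}{\left(-1\right) \left(-45364\right)} + \frac{17749}{\frac{1}{23849} \sqrt{29}} = \frac{24946}{45364} + 17749 \frac{23849 \sqrt{29}}{29} = 24946 \cdot \frac{1}{45364} + \frac{423295901 \sqrt{29}}{29} = \frac{12473}{22682} + \frac{423295901 \sqrt{29}}{29} \approx 7.8604 \cdot 10^{7}$)
$- T = - (\frac{12473}{22682} + \frac{423295901 \sqrt{29}}{29}) = - \frac{12473}{22682} - \frac{423295901 \sqrt{29}}{29}$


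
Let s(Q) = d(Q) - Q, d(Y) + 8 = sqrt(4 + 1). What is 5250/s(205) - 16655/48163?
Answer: -27306906085/1092433166 - 2625*sqrt(5)/22682 ≈ -25.255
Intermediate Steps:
d(Y) = -8 + sqrt(5) (d(Y) = -8 + sqrt(4 + 1) = -8 + sqrt(5))
s(Q) = -8 + sqrt(5) - Q (s(Q) = (-8 + sqrt(5)) - Q = -8 + sqrt(5) - Q)
5250/s(205) - 16655/48163 = 5250/(-8 + sqrt(5) - 1*205) - 16655/48163 = 5250/(-8 + sqrt(5) - 205) - 16655*1/48163 = 5250/(-213 + sqrt(5)) - 16655/48163 = -16655/48163 + 5250/(-213 + sqrt(5))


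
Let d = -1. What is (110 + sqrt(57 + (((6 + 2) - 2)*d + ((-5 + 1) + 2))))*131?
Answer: 15327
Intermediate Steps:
(110 + sqrt(57 + (((6 + 2) - 2)*d + ((-5 + 1) + 2))))*131 = (110 + sqrt(57 + (((6 + 2) - 2)*(-1) + ((-5 + 1) + 2))))*131 = (110 + sqrt(57 + ((8 - 2)*(-1) + (-4 + 2))))*131 = (110 + sqrt(57 + (6*(-1) - 2)))*131 = (110 + sqrt(57 + (-6 - 2)))*131 = (110 + sqrt(57 - 8))*131 = (110 + sqrt(49))*131 = (110 + 7)*131 = 117*131 = 15327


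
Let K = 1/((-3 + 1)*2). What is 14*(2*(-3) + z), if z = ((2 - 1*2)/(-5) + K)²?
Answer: -665/8 ≈ -83.125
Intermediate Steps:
K = -¼ (K = 1/(-2*2) = 1/(-4) = -¼ ≈ -0.25000)
z = 1/16 (z = ((2 - 1*2)/(-5) - ¼)² = ((2 - 2)*(-⅕) - ¼)² = (0*(-⅕) - ¼)² = (0 - ¼)² = (-¼)² = 1/16 ≈ 0.062500)
14*(2*(-3) + z) = 14*(2*(-3) + 1/16) = 14*(-6 + 1/16) = 14*(-95/16) = -665/8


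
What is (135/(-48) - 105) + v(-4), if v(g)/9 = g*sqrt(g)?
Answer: -1725/16 - 72*I ≈ -107.81 - 72.0*I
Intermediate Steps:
v(g) = 9*g**(3/2) (v(g) = 9*(g*sqrt(g)) = 9*g**(3/2))
(135/(-48) - 105) + v(-4) = (135/(-48) - 105) + 9*(-4)**(3/2) = (135*(-1/48) - 105) + 9*(-8*I) = (-45/16 - 105) - 72*I = -1725/16 - 72*I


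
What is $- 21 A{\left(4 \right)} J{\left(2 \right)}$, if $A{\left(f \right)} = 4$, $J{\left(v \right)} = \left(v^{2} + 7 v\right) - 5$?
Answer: $-1092$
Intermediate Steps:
$J{\left(v \right)} = -5 + v^{2} + 7 v$
$- 21 A{\left(4 \right)} J{\left(2 \right)} = \left(-21\right) 4 \left(-5 + 2^{2} + 7 \cdot 2\right) = - 84 \left(-5 + 4 + 14\right) = \left(-84\right) 13 = -1092$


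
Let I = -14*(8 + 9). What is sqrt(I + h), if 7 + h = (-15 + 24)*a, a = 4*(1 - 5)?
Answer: I*sqrt(389) ≈ 19.723*I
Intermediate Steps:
a = -16 (a = 4*(-4) = -16)
I = -238 (I = -14*17 = -238)
h = -151 (h = -7 + (-15 + 24)*(-16) = -7 + 9*(-16) = -7 - 144 = -151)
sqrt(I + h) = sqrt(-238 - 151) = sqrt(-389) = I*sqrt(389)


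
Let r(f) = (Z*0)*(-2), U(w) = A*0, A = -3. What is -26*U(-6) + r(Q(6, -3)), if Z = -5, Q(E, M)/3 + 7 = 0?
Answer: 0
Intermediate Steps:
Q(E, M) = -21 (Q(E, M) = -21 + 3*0 = -21 + 0 = -21)
U(w) = 0 (U(w) = -3*0 = 0)
r(f) = 0 (r(f) = -5*0*(-2) = 0*(-2) = 0)
-26*U(-6) + r(Q(6, -3)) = -26*0 + 0 = 0 + 0 = 0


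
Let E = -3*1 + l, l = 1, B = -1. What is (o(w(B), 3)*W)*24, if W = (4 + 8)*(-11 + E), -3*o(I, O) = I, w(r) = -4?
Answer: -4992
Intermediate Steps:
o(I, O) = -I/3
E = -2 (E = -3*1 + 1 = -3 + 1 = -2)
W = -156 (W = (4 + 8)*(-11 - 2) = 12*(-13) = -156)
(o(w(B), 3)*W)*24 = (-⅓*(-4)*(-156))*24 = ((4/3)*(-156))*24 = -208*24 = -4992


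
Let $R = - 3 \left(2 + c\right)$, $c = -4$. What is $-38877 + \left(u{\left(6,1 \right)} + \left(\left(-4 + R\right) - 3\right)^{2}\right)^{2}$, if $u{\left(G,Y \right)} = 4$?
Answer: $-38852$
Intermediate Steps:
$R = 6$ ($R = - 3 \left(2 - 4\right) = \left(-3\right) \left(-2\right) = 6$)
$-38877 + \left(u{\left(6,1 \right)} + \left(\left(-4 + R\right) - 3\right)^{2}\right)^{2} = -38877 + \left(4 + \left(\left(-4 + 6\right) - 3\right)^{2}\right)^{2} = -38877 + \left(4 + \left(2 - 3\right)^{2}\right)^{2} = -38877 + \left(4 + \left(-1\right)^{2}\right)^{2} = -38877 + \left(4 + 1\right)^{2} = -38877 + 5^{2} = -38877 + 25 = -38852$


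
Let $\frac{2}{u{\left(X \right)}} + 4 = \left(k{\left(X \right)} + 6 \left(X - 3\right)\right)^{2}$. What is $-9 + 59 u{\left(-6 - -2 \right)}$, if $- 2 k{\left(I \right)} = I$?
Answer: $- \frac{7123}{798} \approx -8.9261$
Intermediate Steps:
$k{\left(I \right)} = - \frac{I}{2}$
$u{\left(X \right)} = \frac{2}{-4 + \left(-18 + \frac{11 X}{2}\right)^{2}}$ ($u{\left(X \right)} = \frac{2}{-4 + \left(- \frac{X}{2} + 6 \left(X - 3\right)\right)^{2}} = \frac{2}{-4 + \left(- \frac{X}{2} + 6 \left(-3 + X\right)\right)^{2}} = \frac{2}{-4 + \left(- \frac{X}{2} + \left(-18 + 6 X\right)\right)^{2}} = \frac{2}{-4 + \left(-18 + \frac{11 X}{2}\right)^{2}}$)
$-9 + 59 u{\left(-6 - -2 \right)} = -9 + 59 \frac{8}{-16 + \left(-36 + 11 \left(-6 - -2\right)\right)^{2}} = -9 + 59 \frac{8}{-16 + \left(-36 + 11 \left(-6 + 2\right)\right)^{2}} = -9 + 59 \frac{8}{-16 + \left(-36 + 11 \left(-4\right)\right)^{2}} = -9 + 59 \frac{8}{-16 + \left(-36 - 44\right)^{2}} = -9 + 59 \frac{8}{-16 + \left(-80\right)^{2}} = -9 + 59 \frac{8}{-16 + 6400} = -9 + 59 \cdot \frac{8}{6384} = -9 + 59 \cdot 8 \cdot \frac{1}{6384} = -9 + 59 \cdot \frac{1}{798} = -9 + \frac{59}{798} = - \frac{7123}{798}$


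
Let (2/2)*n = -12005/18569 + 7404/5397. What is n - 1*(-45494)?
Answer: 1519780008011/33405631 ≈ 45495.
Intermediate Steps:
n = 24231297/33405631 (n = -12005/18569 + 7404/5397 = -12005*1/18569 + 7404*(1/5397) = -12005/18569 + 2468/1799 = 24231297/33405631 ≈ 0.72537)
n - 1*(-45494) = 24231297/33405631 - 1*(-45494) = 24231297/33405631 + 45494 = 1519780008011/33405631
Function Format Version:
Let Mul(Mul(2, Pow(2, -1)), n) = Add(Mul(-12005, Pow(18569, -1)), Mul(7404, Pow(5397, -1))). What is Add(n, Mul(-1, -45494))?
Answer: Rational(1519780008011, 33405631) ≈ 45495.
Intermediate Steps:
n = Rational(24231297, 33405631) (n = Add(Mul(-12005, Pow(18569, -1)), Mul(7404, Pow(5397, -1))) = Add(Mul(-12005, Rational(1, 18569)), Mul(7404, Rational(1, 5397))) = Add(Rational(-12005, 18569), Rational(2468, 1799)) = Rational(24231297, 33405631) ≈ 0.72537)
Add(n, Mul(-1, -45494)) = Add(Rational(24231297, 33405631), Mul(-1, -45494)) = Add(Rational(24231297, 33405631), 45494) = Rational(1519780008011, 33405631)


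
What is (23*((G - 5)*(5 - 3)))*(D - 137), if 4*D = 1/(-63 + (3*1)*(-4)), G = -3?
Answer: 3781292/75 ≈ 50417.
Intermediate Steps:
D = -1/300 (D = 1/(4*(-63 + (3*1)*(-4))) = 1/(4*(-63 + 3*(-4))) = 1/(4*(-63 - 12)) = (¼)/(-75) = (¼)*(-1/75) = -1/300 ≈ -0.0033333)
(23*((G - 5)*(5 - 3)))*(D - 137) = (23*((-3 - 5)*(5 - 3)))*(-1/300 - 137) = (23*(-8*2))*(-41101/300) = (23*(-16))*(-41101/300) = -368*(-41101/300) = 3781292/75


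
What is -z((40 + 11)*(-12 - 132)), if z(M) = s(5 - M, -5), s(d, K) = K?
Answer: 5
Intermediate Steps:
z(M) = -5
-z((40 + 11)*(-12 - 132)) = -1*(-5) = 5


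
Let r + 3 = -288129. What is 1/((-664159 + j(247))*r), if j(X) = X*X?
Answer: 1/173786815800 ≈ 5.7542e-12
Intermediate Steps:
r = -288132 (r = -3 - 288129 = -288132)
j(X) = X**2
1/((-664159 + j(247))*r) = 1/(-664159 + 247**2*(-288132)) = -1/288132/(-664159 + 61009) = -1/288132/(-603150) = -1/603150*(-1/288132) = 1/173786815800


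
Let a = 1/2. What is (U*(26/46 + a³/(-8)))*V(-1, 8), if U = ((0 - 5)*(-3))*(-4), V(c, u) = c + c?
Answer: 12135/184 ≈ 65.951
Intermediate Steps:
a = ½ (a = 1*(½) = ½ ≈ 0.50000)
V(c, u) = 2*c
U = -60 (U = -5*(-3)*(-4) = 15*(-4) = -60)
(U*(26/46 + a³/(-8)))*V(-1, 8) = (-60*(26/46 + (½)³/(-8)))*(2*(-1)) = -60*(26*(1/46) + (⅛)*(-⅛))*(-2) = -60*(13/23 - 1/64)*(-2) = -60*809/1472*(-2) = -12135/368*(-2) = 12135/184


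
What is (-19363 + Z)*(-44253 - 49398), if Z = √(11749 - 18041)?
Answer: 1813364313 - 2060322*I*√13 ≈ 1.8134e+9 - 7.4286e+6*I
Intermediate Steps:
Z = 22*I*√13 (Z = √(-6292) = 22*I*√13 ≈ 79.322*I)
(-19363 + Z)*(-44253 - 49398) = (-19363 + 22*I*√13)*(-44253 - 49398) = (-19363 + 22*I*√13)*(-93651) = 1813364313 - 2060322*I*√13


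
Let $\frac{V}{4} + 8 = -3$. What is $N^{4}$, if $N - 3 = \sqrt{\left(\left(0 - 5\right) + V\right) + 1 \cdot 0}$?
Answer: $\left(3 + 7 i\right)^{4} \approx -164.0 - 3360.0 i$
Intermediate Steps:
$V = -44$ ($V = -32 + 4 \left(-3\right) = -32 - 12 = -44$)
$N = 3 + 7 i$ ($N = 3 + \sqrt{\left(\left(0 - 5\right) - 44\right) + 1 \cdot 0} = 3 + \sqrt{\left(-5 - 44\right) + 0} = 3 + \sqrt{-49 + 0} = 3 + \sqrt{-49} = 3 + 7 i \approx 3.0 + 7.0 i$)
$N^{4} = \left(3 + 7 i\right)^{4}$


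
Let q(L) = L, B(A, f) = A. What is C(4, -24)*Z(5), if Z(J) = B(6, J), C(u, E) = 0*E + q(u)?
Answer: 24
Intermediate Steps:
C(u, E) = u (C(u, E) = 0*E + u = 0 + u = u)
Z(J) = 6
C(4, -24)*Z(5) = 4*6 = 24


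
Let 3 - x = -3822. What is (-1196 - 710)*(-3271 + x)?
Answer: -1055924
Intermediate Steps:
x = 3825 (x = 3 - 1*(-3822) = 3 + 3822 = 3825)
(-1196 - 710)*(-3271 + x) = (-1196 - 710)*(-3271 + 3825) = -1906*554 = -1055924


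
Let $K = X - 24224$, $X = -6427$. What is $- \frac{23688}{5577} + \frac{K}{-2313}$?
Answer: $\frac{12905587}{1433289} \approx 9.0042$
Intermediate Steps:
$K = -30651$ ($K = -6427 - 24224 = -30651$)
$- \frac{23688}{5577} + \frac{K}{-2313} = - \frac{23688}{5577} - \frac{30651}{-2313} = \left(-23688\right) \frac{1}{5577} - - \frac{10217}{771} = - \frac{7896}{1859} + \frac{10217}{771} = \frac{12905587}{1433289}$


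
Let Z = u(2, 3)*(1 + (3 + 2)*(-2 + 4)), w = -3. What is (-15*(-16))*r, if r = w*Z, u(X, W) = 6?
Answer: -47520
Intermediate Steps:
Z = 66 (Z = 6*(1 + (3 + 2)*(-2 + 4)) = 6*(1 + 5*2) = 6*(1 + 10) = 6*11 = 66)
r = -198 (r = -3*66 = -198)
(-15*(-16))*r = -15*(-16)*(-198) = 240*(-198) = -47520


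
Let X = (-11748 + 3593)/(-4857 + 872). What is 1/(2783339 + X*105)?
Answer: 797/2218492438 ≈ 3.5925e-7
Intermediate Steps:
X = 1631/797 (X = -8155/(-3985) = -8155*(-1/3985) = 1631/797 ≈ 2.0464)
1/(2783339 + X*105) = 1/(2783339 + (1631/797)*105) = 1/(2783339 + 171255/797) = 1/(2218492438/797) = 797/2218492438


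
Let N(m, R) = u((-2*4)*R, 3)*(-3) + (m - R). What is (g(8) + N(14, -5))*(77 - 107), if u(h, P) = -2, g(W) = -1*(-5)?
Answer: -900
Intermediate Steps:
g(W) = 5
N(m, R) = 6 + m - R (N(m, R) = -2*(-3) + (m - R) = 6 + (m - R) = 6 + m - R)
(g(8) + N(14, -5))*(77 - 107) = (5 + (6 + 14 - 1*(-5)))*(77 - 107) = (5 + (6 + 14 + 5))*(-30) = (5 + 25)*(-30) = 30*(-30) = -900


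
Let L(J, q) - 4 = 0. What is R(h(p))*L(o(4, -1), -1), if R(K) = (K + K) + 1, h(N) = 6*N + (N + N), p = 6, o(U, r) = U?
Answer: 388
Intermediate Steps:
L(J, q) = 4 (L(J, q) = 4 + 0 = 4)
h(N) = 8*N (h(N) = 6*N + 2*N = 8*N)
R(K) = 1 + 2*K (R(K) = 2*K + 1 = 1 + 2*K)
R(h(p))*L(o(4, -1), -1) = (1 + 2*(8*6))*4 = (1 + 2*48)*4 = (1 + 96)*4 = 97*4 = 388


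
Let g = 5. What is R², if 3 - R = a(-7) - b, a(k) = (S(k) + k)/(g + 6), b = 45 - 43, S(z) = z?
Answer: 4761/121 ≈ 39.347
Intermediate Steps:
b = 2
a(k) = 2*k/11 (a(k) = (k + k)/(5 + 6) = (2*k)/11 = (2*k)*(1/11) = 2*k/11)
R = 69/11 (R = 3 - ((2/11)*(-7) - 1*2) = 3 - (-14/11 - 2) = 3 - 1*(-36/11) = 3 + 36/11 = 69/11 ≈ 6.2727)
R² = (69/11)² = 4761/121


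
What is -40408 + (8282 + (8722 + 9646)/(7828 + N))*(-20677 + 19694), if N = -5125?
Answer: -22132958386/2703 ≈ -8.1883e+6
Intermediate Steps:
-40408 + (8282 + (8722 + 9646)/(7828 + N))*(-20677 + 19694) = -40408 + (8282 + (8722 + 9646)/(7828 - 5125))*(-20677 + 19694) = -40408 + (8282 + 18368/2703)*(-983) = -40408 + (22404614/2703)*(-983) = -40408 - 22023735562/2703 = -22132958386/2703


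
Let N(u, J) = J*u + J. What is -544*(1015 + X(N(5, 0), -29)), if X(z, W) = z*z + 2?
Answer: -553248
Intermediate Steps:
N(u, J) = J + J*u
X(z, W) = 2 + z² (X(z, W) = z² + 2 = 2 + z²)
-544*(1015 + X(N(5, 0), -29)) = -544*(1015 + (2 + (0*(1 + 5))²)) = -544*(1015 + (2 + (0*6)²)) = -544*(1015 + (2 + 0²)) = -544*(1015 + (2 + 0)) = -544*(1015 + 2) = -544*1017 = -553248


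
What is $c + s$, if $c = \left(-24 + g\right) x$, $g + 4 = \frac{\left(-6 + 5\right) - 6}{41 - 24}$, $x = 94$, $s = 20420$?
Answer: $\frac{301738}{17} \approx 17749.0$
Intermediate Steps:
$g = - \frac{75}{17}$ ($g = -4 + \frac{\left(-6 + 5\right) - 6}{41 - 24} = -4 + \frac{-1 - 6}{17} = -4 - \frac{7}{17} = - \frac{75}{17} \approx -4.4118$)
$c = - \frac{45402}{17}$ ($c = \left(-24 - \frac{75}{17}\right) 94 = \left(- \frac{483}{17}\right) 94 = - \frac{45402}{17} \approx -2670.7$)
$c + s = - \frac{45402}{17} + 20420 = \frac{301738}{17}$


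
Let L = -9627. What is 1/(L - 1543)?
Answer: -1/11170 ≈ -8.9525e-5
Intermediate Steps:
1/(L - 1543) = 1/(-9627 - 1543) = 1/(-11170) = -1/11170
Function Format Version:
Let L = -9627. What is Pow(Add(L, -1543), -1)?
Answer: Rational(-1, 11170) ≈ -8.9525e-5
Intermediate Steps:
Pow(Add(L, -1543), -1) = Pow(Add(-9627, -1543), -1) = Pow(-11170, -1) = Rational(-1, 11170)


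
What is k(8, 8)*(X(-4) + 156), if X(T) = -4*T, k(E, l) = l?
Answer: 1376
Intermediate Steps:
k(8, 8)*(X(-4) + 156) = 8*(-4*(-4) + 156) = 8*(16 + 156) = 8*172 = 1376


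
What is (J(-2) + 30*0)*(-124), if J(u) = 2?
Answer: -248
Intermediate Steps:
(J(-2) + 30*0)*(-124) = (2 + 30*0)*(-124) = (2 + 0)*(-124) = 2*(-124) = -248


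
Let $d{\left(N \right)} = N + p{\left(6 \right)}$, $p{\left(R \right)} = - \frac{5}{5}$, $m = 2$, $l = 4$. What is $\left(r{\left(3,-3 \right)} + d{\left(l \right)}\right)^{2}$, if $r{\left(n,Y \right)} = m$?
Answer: $25$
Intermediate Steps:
$p{\left(R \right)} = -1$ ($p{\left(R \right)} = \left(-5\right) \frac{1}{5} = -1$)
$r{\left(n,Y \right)} = 2$
$d{\left(N \right)} = -1 + N$ ($d{\left(N \right)} = N - 1 = -1 + N$)
$\left(r{\left(3,-3 \right)} + d{\left(l \right)}\right)^{2} = \left(2 + \left(-1 + 4\right)\right)^{2} = \left(2 + 3\right)^{2} = 5^{2} = 25$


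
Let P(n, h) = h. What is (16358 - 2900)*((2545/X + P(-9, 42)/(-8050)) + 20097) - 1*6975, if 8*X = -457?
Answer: 70912148204607/262775 ≈ 2.6986e+8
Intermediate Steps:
X = -457/8 (X = (⅛)*(-457) = -457/8 ≈ -57.125)
(16358 - 2900)*((2545/X + P(-9, 42)/(-8050)) + 20097) - 1*6975 = (16358 - 2900)*((2545/(-457/8) + 42/(-8050)) + 20097) - 1*6975 = 13458*((2545*(-8/457) + 42*(-1/8050)) + 20097) - 6975 = 13458*((-20360/457 - 3/575) + 20097) - 6975 = 13458*(-11708371/262775 + 20097) - 6975 = 13458*(5269280804/262775) - 6975 = 70913981060232/262775 - 6975 = 70912148204607/262775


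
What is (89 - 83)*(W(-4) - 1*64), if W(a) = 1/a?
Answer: -771/2 ≈ -385.50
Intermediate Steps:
(89 - 83)*(W(-4) - 1*64) = (89 - 83)*(1/(-4) - 1*64) = 6*(-¼ - 64) = 6*(-257/4) = -771/2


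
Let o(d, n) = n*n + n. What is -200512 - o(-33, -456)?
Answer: -407992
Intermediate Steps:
o(d, n) = n + n² (o(d, n) = n² + n = n + n²)
-200512 - o(-33, -456) = -200512 - (-456)*(1 - 456) = -200512 - (-456)*(-455) = -200512 - 1*207480 = -200512 - 207480 = -407992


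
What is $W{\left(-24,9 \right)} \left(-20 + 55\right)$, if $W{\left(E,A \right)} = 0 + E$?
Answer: $-840$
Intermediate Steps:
$W{\left(E,A \right)} = E$
$W{\left(-24,9 \right)} \left(-20 + 55\right) = - 24 \left(-20 + 55\right) = \left(-24\right) 35 = -840$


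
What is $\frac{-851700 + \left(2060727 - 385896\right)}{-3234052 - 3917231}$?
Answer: $- \frac{91459}{794587} \approx -0.1151$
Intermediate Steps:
$\frac{-851700 + \left(2060727 - 385896\right)}{-3234052 - 3917231} = \frac{-851700 + 1674831}{-7151283} = 823131 \left(- \frac{1}{7151283}\right) = - \frac{91459}{794587}$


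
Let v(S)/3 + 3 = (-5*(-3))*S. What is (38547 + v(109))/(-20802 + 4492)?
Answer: -43443/16310 ≈ -2.6636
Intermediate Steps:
v(S) = -9 + 45*S (v(S) = -9 + 3*((-5*(-3))*S) = -9 + 3*(15*S) = -9 + 45*S)
(38547 + v(109))/(-20802 + 4492) = (38547 + (-9 + 45*109))/(-20802 + 4492) = (38547 + (-9 + 4905))/(-16310) = (38547 + 4896)*(-1/16310) = 43443*(-1/16310) = -43443/16310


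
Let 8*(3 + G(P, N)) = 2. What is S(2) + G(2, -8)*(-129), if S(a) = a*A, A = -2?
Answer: 1403/4 ≈ 350.75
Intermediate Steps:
G(P, N) = -11/4 (G(P, N) = -3 + (1/8)*2 = -3 + 1/4 = -11/4)
S(a) = -2*a (S(a) = a*(-2) = -2*a)
S(2) + G(2, -8)*(-129) = -2*2 - 11/4*(-129) = -4 + 1419/4 = 1403/4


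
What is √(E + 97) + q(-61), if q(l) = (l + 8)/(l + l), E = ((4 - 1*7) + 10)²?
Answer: 53/122 + √146 ≈ 12.517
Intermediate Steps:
E = 49 (E = ((4 - 7) + 10)² = (-3 + 10)² = 7² = 49)
q(l) = (8 + l)/(2*l) (q(l) = (8 + l)/((2*l)) = (8 + l)*(1/(2*l)) = (8 + l)/(2*l))
√(E + 97) + q(-61) = √(49 + 97) + (½)*(8 - 61)/(-61) = √146 + (½)*(-1/61)*(-53) = √146 + 53/122 = 53/122 + √146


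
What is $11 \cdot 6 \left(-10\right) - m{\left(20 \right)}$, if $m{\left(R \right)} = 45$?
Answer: $-705$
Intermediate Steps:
$11 \cdot 6 \left(-10\right) - m{\left(20 \right)} = 11 \cdot 6 \left(-10\right) - 45 = 66 \left(-10\right) - 45 = -660 - 45 = -705$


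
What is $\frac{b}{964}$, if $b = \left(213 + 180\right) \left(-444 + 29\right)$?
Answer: $- \frac{163095}{964} \approx -169.19$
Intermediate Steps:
$b = -163095$ ($b = 393 \left(-415\right) = -163095$)
$\frac{b}{964} = - \frac{163095}{964}$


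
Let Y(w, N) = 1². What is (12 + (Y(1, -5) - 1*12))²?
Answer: 1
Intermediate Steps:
Y(w, N) = 1
(12 + (Y(1, -5) - 1*12))² = (12 + (1 - 1*12))² = (12 + (1 - 12))² = (12 - 11)² = 1² = 1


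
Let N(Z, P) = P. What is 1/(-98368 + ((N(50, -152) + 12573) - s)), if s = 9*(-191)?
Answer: -1/84228 ≈ -1.1873e-5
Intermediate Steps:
s = -1719
1/(-98368 + ((N(50, -152) + 12573) - s)) = 1/(-98368 + ((-152 + 12573) - 1*(-1719))) = 1/(-98368 + (12421 + 1719)) = 1/(-98368 + 14140) = 1/(-84228) = -1/84228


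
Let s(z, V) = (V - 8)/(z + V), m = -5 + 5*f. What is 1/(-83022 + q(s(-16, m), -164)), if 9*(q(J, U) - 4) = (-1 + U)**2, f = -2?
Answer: -1/79993 ≈ -1.2501e-5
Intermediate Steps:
m = -15 (m = -5 + 5*(-2) = -5 - 10 = -15)
s(z, V) = (-8 + V)/(V + z)
q(J, U) = 4 + (-1 + U)**2/9
1/(-83022 + q(s(-16, m), -164)) = 1/(-83022 + (4 + (-1 - 164)**2/9)) = 1/(-83022 + (4 + (1/9)*(-165)**2)) = 1/(-83022 + (4 + (1/9)*27225)) = 1/(-83022 + (4 + 3025)) = 1/(-83022 + 3029) = 1/(-79993) = -1/79993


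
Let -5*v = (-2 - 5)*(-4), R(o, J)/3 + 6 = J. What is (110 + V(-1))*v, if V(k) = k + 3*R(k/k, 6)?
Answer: -3052/5 ≈ -610.40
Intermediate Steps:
R(o, J) = -18 + 3*J
v = -28/5 (v = -(-2 - 5)*(-4)/5 = -(-7)*(-4)/5 = -⅕*28 = -28/5 ≈ -5.6000)
V(k) = k (V(k) = k + 3*(-18 + 3*6) = k + 3*(-18 + 18) = k + 3*0 = k + 0 = k)
(110 + V(-1))*v = (110 - 1)*(-28/5) = 109*(-28/5) = -3052/5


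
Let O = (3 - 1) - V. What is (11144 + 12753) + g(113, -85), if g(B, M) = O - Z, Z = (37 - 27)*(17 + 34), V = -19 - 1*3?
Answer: 23411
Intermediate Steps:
V = -22 (V = -19 - 3 = -22)
Z = 510 (Z = 10*51 = 510)
O = 24 (O = (3 - 1) - 1*(-22) = 2 + 22 = 24)
g(B, M) = -486 (g(B, M) = 24 - 1*510 = 24 - 510 = -486)
(11144 + 12753) + g(113, -85) = (11144 + 12753) - 486 = 23897 - 486 = 23411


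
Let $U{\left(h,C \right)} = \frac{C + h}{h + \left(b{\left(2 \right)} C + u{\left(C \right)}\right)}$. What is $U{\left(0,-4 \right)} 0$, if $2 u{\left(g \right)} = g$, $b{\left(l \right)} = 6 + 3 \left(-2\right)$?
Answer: $0$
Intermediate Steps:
$b{\left(l \right)} = 0$ ($b{\left(l \right)} = 6 - 6 = 0$)
$u{\left(g \right)} = \frac{g}{2}$
$U{\left(h,C \right)} = \frac{C + h}{h + \frac{C}{2}}$ ($U{\left(h,C \right)} = \frac{C + h}{h + \left(0 C + \frac{C}{2}\right)} = \frac{C + h}{h + \left(0 + \frac{C}{2}\right)} = \frac{C + h}{h + \frac{C}{2}}$)
$U{\left(0,-4 \right)} 0 = \frac{2 \left(-4 + 0\right)}{-4 + 2 \cdot 0} \cdot 0 = 2 \frac{1}{-4 + 0} \left(-4\right) 0 = 2 \frac{1}{-4} \left(-4\right) 0 = 2 \left(- \frac{1}{4}\right) \left(-4\right) 0 = 2 \cdot 0 = 0$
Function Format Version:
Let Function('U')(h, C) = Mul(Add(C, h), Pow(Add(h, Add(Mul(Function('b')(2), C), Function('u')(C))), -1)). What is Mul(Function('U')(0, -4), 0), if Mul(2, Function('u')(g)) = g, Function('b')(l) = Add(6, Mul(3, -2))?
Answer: 0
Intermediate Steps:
Function('b')(l) = 0 (Function('b')(l) = Add(6, -6) = 0)
Function('u')(g) = Mul(Rational(1, 2), g)
Function('U')(h, C) = Mul(Pow(Add(h, Mul(Rational(1, 2), C)), -1), Add(C, h)) (Function('U')(h, C) = Mul(Add(C, h), Pow(Add(h, Add(Mul(0, C), Mul(Rational(1, 2), C))), -1)) = Mul(Add(C, h), Pow(Add(h, Add(0, Mul(Rational(1, 2), C))), -1)) = Mul(Add(C, h), Pow(Add(h, Mul(Rational(1, 2), C)), -1)) = Mul(Pow(Add(h, Mul(Rational(1, 2), C)), -1), Add(C, h)))
Mul(Function('U')(0, -4), 0) = Mul(Mul(2, Pow(Add(-4, Mul(2, 0)), -1), Add(-4, 0)), 0) = Mul(Mul(2, Pow(Add(-4, 0), -1), -4), 0) = Mul(Mul(2, Pow(-4, -1), -4), 0) = Mul(Mul(2, Rational(-1, 4), -4), 0) = Mul(2, 0) = 0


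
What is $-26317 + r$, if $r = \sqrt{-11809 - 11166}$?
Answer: $-26317 + 5 i \sqrt{919} \approx -26317.0 + 151.57 i$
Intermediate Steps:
$r = 5 i \sqrt{919}$ ($r = \sqrt{-22975} = 5 i \sqrt{919} \approx 151.57 i$)
$-26317 + r = -26317 + 5 i \sqrt{919}$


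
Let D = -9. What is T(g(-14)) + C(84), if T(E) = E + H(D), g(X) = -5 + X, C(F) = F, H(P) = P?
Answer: 56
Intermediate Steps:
T(E) = -9 + E (T(E) = E - 9 = -9 + E)
T(g(-14)) + C(84) = (-9 + (-5 - 14)) + 84 = (-9 - 19) + 84 = -28 + 84 = 56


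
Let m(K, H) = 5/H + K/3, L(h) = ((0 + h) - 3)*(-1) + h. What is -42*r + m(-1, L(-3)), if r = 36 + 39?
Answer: -9446/3 ≈ -3148.7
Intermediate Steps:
L(h) = 3 (L(h) = (h - 3)*(-1) + h = (-3 + h)*(-1) + h = (3 - h) + h = 3)
r = 75
m(K, H) = 5/H + K/3 (m(K, H) = 5/H + K*(1/3) = 5/H + K/3)
-42*r + m(-1, L(-3)) = -42*75 + (5/3 + (1/3)*(-1)) = -3150 + (5*(1/3) - 1/3) = -3150 + (5/3 - 1/3) = -3150 + 4/3 = -9446/3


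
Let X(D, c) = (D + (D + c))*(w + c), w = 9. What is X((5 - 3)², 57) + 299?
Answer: 4589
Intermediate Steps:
X(D, c) = (9 + c)*(c + 2*D) (X(D, c) = (D + (D + c))*(9 + c) = (c + 2*D)*(9 + c) = (9 + c)*(c + 2*D))
X((5 - 3)², 57) + 299 = (57² + 9*57 + 18*(5 - 3)² + 2*(5 - 3)²*57) + 299 = (3249 + 513 + 18*2² + 2*2²*57) + 299 = (3249 + 513 + 18*4 + 2*4*57) + 299 = (3249 + 513 + 72 + 456) + 299 = 4290 + 299 = 4589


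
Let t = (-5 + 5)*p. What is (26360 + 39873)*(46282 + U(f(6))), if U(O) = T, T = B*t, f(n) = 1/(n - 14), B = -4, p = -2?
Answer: 3065395706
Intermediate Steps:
t = 0 (t = (-5 + 5)*(-2) = 0*(-2) = 0)
f(n) = 1/(-14 + n)
T = 0 (T = -4*0 = 0)
U(O) = 0
(26360 + 39873)*(46282 + U(f(6))) = (26360 + 39873)*(46282 + 0) = 66233*46282 = 3065395706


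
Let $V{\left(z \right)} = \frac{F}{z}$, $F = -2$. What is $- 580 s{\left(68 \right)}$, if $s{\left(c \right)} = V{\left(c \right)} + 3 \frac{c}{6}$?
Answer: $- \frac{334950}{17} \approx -19703.0$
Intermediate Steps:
$V{\left(z \right)} = - \frac{2}{z}$
$s{\left(c \right)} = \frac{c}{2} - \frac{2}{c}$ ($s{\left(c \right)} = - \frac{2}{c} + 3 \frac{c}{6} = - \frac{2}{c} + \frac{c}{2} = \frac{c}{2} - \frac{2}{c}$)
$- 580 s{\left(68 \right)} = - 580 \left(\frac{1}{2} \cdot 68 - \frac{2}{68}\right) = - 580 \left(34 - \frac{1}{34}\right) = \left(-580\right) \frac{1155}{34} = - \frac{334950}{17}$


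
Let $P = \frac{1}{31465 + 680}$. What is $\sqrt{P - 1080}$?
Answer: $\frac{i \sqrt{1115965074855}}{32145} \approx 32.863 i$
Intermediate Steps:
$P = \frac{1}{32145} \approx 3.1109 \cdot 10^{-5}$
$\sqrt{P - 1080} = \sqrt{\frac{1}{32145} - 1080} = \sqrt{- \frac{34716599}{32145}} = \frac{i \sqrt{1115965074855}}{32145}$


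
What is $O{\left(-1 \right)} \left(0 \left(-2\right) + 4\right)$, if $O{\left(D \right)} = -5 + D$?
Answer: $-24$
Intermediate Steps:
$O{\left(-1 \right)} \left(0 \left(-2\right) + 4\right) = \left(-5 - 1\right) \left(0 \left(-2\right) + 4\right) = - 6 \left(0 + 4\right) = \left(-6\right) 4 = -24$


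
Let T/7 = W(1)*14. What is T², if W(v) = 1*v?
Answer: 9604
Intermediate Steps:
W(v) = v
T = 98 (T = 7*(1*14) = 7*14 = 98)
T² = 98² = 9604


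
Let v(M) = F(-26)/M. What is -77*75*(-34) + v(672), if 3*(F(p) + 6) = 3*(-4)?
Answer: 65973595/336 ≈ 1.9635e+5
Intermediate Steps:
F(p) = -10 (F(p) = -6 + (3*(-4))/3 = -6 + (1/3)*(-12) = -6 - 4 = -10)
v(M) = -10/M
-77*75*(-34) + v(672) = -77*75*(-34) - 10/672 = -5775*(-34) - 10*1/672 = 196350 - 5/336 = 65973595/336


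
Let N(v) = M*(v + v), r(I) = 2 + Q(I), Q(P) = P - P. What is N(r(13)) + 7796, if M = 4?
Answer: 7812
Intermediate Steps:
Q(P) = 0
r(I) = 2 (r(I) = 2 + 0 = 2)
N(v) = 8*v (N(v) = 4*(v + v) = 4*(2*v) = 8*v)
N(r(13)) + 7796 = 8*2 + 7796 = 16 + 7796 = 7812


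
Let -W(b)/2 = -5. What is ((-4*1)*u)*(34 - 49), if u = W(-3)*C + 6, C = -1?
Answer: -240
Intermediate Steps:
W(b) = 10 (W(b) = -2*(-5) = 10)
u = -4 (u = 10*(-1) + 6 = -10 + 6 = -4)
((-4*1)*u)*(34 - 49) = (-4*1*(-4))*(34 - 49) = -4*(-4)*(-15) = 16*(-15) = -240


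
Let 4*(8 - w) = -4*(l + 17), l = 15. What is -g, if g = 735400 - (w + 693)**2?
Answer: -198111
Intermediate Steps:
w = 40 (w = 8 - (-1)*(15 + 17) = 8 - (-1)*32 = 8 - 1/4*(-128) = 8 + 32 = 40)
g = 198111 (g = 735400 - (40 + 693)**2 = 735400 - 1*733**2 = 735400 - 1*537289 = 735400 - 537289 = 198111)
-g = -1*198111 = -198111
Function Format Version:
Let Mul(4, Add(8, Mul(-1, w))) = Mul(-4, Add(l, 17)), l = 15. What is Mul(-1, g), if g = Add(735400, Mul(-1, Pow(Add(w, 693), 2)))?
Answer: -198111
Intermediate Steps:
w = 40 (w = Add(8, Mul(Rational(-1, 4), Mul(-4, Add(15, 17)))) = Add(8, Mul(Rational(-1, 4), Mul(-4, 32))) = Add(8, Mul(Rational(-1, 4), -128)) = Add(8, 32) = 40)
g = 198111 (g = Add(735400, Mul(-1, Pow(Add(40, 693), 2))) = Add(735400, Mul(-1, Pow(733, 2))) = Add(735400, Mul(-1, 537289)) = Add(735400, -537289) = 198111)
Mul(-1, g) = Mul(-1, 198111) = -198111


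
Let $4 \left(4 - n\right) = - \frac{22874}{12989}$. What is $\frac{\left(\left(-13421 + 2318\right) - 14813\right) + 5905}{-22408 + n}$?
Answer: $\frac{519845758}{581999675} \approx 0.89321$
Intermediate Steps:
$n = \frac{115349}{25978}$ ($n = 4 - \frac{\left(-22874\right) \frac{1}{12989}}{4} = 4 - - \frac{11437}{25978} = 4 + \frac{11437}{25978} = \frac{115349}{25978} \approx 4.4403$)
$\frac{\left(\left(-13421 + 2318\right) - 14813\right) + 5905}{-22408 + n} = \frac{\left(\left(-13421 + 2318\right) - 14813\right) + 5905}{-22408 + \frac{115349}{25978}} = \frac{\left(-11103 - 14813\right) + 5905}{- \frac{581999675}{25978}} = \left(-25916 + 5905\right) \left(- \frac{25978}{581999675}\right) = \left(-20011\right) \left(- \frac{25978}{581999675}\right) = \frac{519845758}{581999675}$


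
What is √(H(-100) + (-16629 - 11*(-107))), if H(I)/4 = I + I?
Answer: 2*I*√4063 ≈ 127.48*I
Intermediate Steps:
H(I) = 8*I (H(I) = 4*(I + I) = 4*(2*I) = 8*I)
√(H(-100) + (-16629 - 11*(-107))) = √(8*(-100) + (-16629 - 11*(-107))) = √(-800 + (-16629 + 1177)) = √(-800 - 15452) = √(-16252) = 2*I*√4063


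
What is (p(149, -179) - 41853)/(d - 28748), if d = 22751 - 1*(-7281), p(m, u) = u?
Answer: -10508/321 ≈ -32.735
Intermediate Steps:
d = 30032 (d = 22751 + 7281 = 30032)
(p(149, -179) - 41853)/(d - 28748) = (-179 - 41853)/(30032 - 28748) = -42032/1284 = -42032*1/1284 = -10508/321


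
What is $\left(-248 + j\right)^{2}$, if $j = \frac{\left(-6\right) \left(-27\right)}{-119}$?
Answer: $\frac{880546276}{14161} \approx 62181.0$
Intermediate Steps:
$j = - \frac{162}{119}$ ($j = 162 \left(- \frac{1}{119}\right) = - \frac{162}{119} \approx -1.3613$)
$\left(-248 + j\right)^{2} = \left(-248 - \frac{162}{119}\right)^{2} = \left(- \frac{29674}{119}\right)^{2} = \frac{880546276}{14161}$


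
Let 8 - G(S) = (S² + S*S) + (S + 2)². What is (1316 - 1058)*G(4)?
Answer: -15480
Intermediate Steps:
G(S) = 8 - (2 + S)² - 2*S² (G(S) = 8 - ((S² + S*S) + (S + 2)²) = 8 - ((S² + S²) + (2 + S)²) = 8 - (2*S² + (2 + S)²) = 8 - ((2 + S)² + 2*S²) = 8 + (-(2 + S)² - 2*S²) = 8 - (2 + S)² - 2*S²)
(1316 - 1058)*G(4) = (1316 - 1058)*(4 - 4*4 - 3*4²) = 258*(4 - 16 - 3*16) = 258*(4 - 16 - 48) = 258*(-60) = -15480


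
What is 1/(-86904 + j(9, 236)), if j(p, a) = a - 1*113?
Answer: -1/86781 ≈ -1.1523e-5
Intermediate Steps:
j(p, a) = -113 + a (j(p, a) = a - 113 = -113 + a)
1/(-86904 + j(9, 236)) = 1/(-86904 + (-113 + 236)) = 1/(-86904 + 123) = 1/(-86781) = -1/86781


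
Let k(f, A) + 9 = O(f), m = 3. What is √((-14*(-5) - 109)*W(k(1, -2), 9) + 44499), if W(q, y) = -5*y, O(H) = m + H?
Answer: √46254 ≈ 215.07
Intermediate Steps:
O(H) = 3 + H
k(f, A) = -6 + f (k(f, A) = -9 + (3 + f) = -6 + f)
√((-14*(-5) - 109)*W(k(1, -2), 9) + 44499) = √((-14*(-5) - 109)*(-5*9) + 44499) = √((70 - 109)*(-45) + 44499) = √(-39*(-45) + 44499) = √(1755 + 44499) = √46254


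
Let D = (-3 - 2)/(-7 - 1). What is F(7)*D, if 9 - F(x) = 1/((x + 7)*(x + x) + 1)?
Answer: 2215/394 ≈ 5.6218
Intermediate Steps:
F(x) = 9 - 1/(1 + 2*x*(7 + x)) (F(x) = 9 - 1/((x + 7)*(x + x) + 1) = 9 - 1/((7 + x)*(2*x) + 1) = 9 - 1/(2*x*(7 + x) + 1) = 9 - 1/(1 + 2*x*(7 + x)))
D = 5/8 (D = -5/(-8) = -5*(-⅛) = 5/8 ≈ 0.62500)
F(7)*D = (2*(4 + 9*7² + 63*7)/(1 + 2*7² + 14*7))*(5/8) = (2*(4 + 9*49 + 441)/(1 + 2*49 + 98))*(5/8) = (2*(4 + 441 + 441)/(1 + 98 + 98))*(5/8) = (2*886/197)*(5/8) = (2*(1/197)*886)*(5/8) = (1772/197)*(5/8) = 2215/394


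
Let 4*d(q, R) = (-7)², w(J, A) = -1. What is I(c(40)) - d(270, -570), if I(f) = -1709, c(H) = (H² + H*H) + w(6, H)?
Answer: -6885/4 ≈ -1721.3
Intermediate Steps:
d(q, R) = 49/4 (d(q, R) = (¼)*(-7)² = (¼)*49 = 49/4)
c(H) = -1 + 2*H² (c(H) = (H² + H*H) - 1 = (H² + H²) - 1 = 2*H² - 1 = -1 + 2*H²)
I(c(40)) - d(270, -570) = -1709 - 1*49/4 = -1709 - 49/4 = -6885/4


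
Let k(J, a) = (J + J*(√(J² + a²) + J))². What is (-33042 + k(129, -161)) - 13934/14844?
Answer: 7343876763233/7422 + 4326660*√42562 ≈ 1.8821e+9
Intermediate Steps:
k(J, a) = (J + J*(J + √(J² + a²)))²
(-33042 + k(129, -161)) - 13934/14844 = (-33042 + 129²*(1 + 129 + √(129² + (-161)²))²) - 13934/14844 = (-33042 + 16641*(1 + 129 + √(16641 + 25921))²) - 13934*1/14844 = (-33042 + 16641*(1 + 129 + √42562)²) - 6967/7422 = (-33042 + 16641*(130 + √42562)²) - 6967/7422 = -245244691/7422 + 16641*(130 + √42562)²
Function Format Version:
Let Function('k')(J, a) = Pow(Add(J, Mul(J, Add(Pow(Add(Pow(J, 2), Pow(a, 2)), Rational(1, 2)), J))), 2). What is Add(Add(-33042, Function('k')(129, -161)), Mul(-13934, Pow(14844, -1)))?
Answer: Add(Rational(7343876763233, 7422), Mul(4326660, Pow(42562, Rational(1, 2)))) ≈ 1.8821e+9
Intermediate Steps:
Function('k')(J, a) = Pow(Add(J, Mul(J, Add(J, Pow(Add(Pow(J, 2), Pow(a, 2)), Rational(1, 2))))), 2)
Add(Add(-33042, Function('k')(129, -161)), Mul(-13934, Pow(14844, -1))) = Add(Add(-33042, Mul(Pow(129, 2), Pow(Add(1, 129, Pow(Add(Pow(129, 2), Pow(-161, 2)), Rational(1, 2))), 2))), Mul(-13934, Pow(14844, -1))) = Add(Add(-33042, Mul(16641, Pow(Add(1, 129, Pow(Add(16641, 25921), Rational(1, 2))), 2))), Mul(-13934, Rational(1, 14844))) = Add(Add(-33042, Mul(16641, Pow(Add(1, 129, Pow(42562, Rational(1, 2))), 2))), Rational(-6967, 7422)) = Add(Add(-33042, Mul(16641, Pow(Add(130, Pow(42562, Rational(1, 2))), 2))), Rational(-6967, 7422)) = Add(Rational(-245244691, 7422), Mul(16641, Pow(Add(130, Pow(42562, Rational(1, 2))), 2)))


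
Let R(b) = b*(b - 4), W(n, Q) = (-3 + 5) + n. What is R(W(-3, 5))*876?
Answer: 4380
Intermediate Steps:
W(n, Q) = 2 + n
R(b) = b*(-4 + b)
R(W(-3, 5))*876 = ((2 - 3)*(-4 + (2 - 3)))*876 = -(-4 - 1)*876 = -1*(-5)*876 = 5*876 = 4380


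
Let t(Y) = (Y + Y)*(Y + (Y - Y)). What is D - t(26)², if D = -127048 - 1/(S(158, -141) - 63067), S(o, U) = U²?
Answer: -84426557071/43186 ≈ -1.9550e+6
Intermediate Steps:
t(Y) = 2*Y² (t(Y) = (2*Y)*(Y + 0) = (2*Y)*Y = 2*Y²)
D = -5486694927/43186 (D = -127048 - 1/((-141)² - 63067) = -127048 - 1/(19881 - 63067) = -127048 - 1/(-43186) = -127048 - 1*(-1/43186) = -127048 + 1/43186 = -5486694927/43186 ≈ -1.2705e+5)
D - t(26)² = -5486694927/43186 - (2*26²)² = -5486694927/43186 - (2*676)² = -5486694927/43186 - 1*1352² = -5486694927/43186 - 1*1827904 = -5486694927/43186 - 1827904 = -84426557071/43186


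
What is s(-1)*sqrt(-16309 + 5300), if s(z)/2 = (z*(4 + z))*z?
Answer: 6*I*sqrt(11009) ≈ 629.54*I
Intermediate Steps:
s(z) = 2*z**2*(4 + z) (s(z) = 2*((z*(4 + z))*z) = 2*(z**2*(4 + z)) = 2*z**2*(4 + z))
s(-1)*sqrt(-16309 + 5300) = (2*(-1)**2*(4 - 1))*sqrt(-16309 + 5300) = (2*1*3)*sqrt(-11009) = 6*(I*sqrt(11009)) = 6*I*sqrt(11009)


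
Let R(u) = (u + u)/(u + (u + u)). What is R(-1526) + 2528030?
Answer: 7584092/3 ≈ 2.5280e+6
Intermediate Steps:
R(u) = ⅔ (R(u) = (2*u)/(u + 2*u) = (2*u)/((3*u)) = (2*u)*(1/(3*u)) = ⅔)
R(-1526) + 2528030 = ⅔ + 2528030 = 7584092/3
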